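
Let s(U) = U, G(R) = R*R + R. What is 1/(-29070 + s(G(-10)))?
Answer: -1/28980 ≈ -3.4507e-5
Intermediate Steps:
G(R) = R + R² (G(R) = R² + R = R + R²)
1/(-29070 + s(G(-10))) = 1/(-29070 - 10*(1 - 10)) = 1/(-29070 - 10*(-9)) = 1/(-29070 + 90) = 1/(-28980) = -1/28980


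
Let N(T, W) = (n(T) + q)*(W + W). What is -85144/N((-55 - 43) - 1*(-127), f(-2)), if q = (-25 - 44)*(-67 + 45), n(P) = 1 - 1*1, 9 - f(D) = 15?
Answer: 10643/2277 ≈ 4.6741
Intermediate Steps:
f(D) = -6 (f(D) = 9 - 1*15 = 9 - 15 = -6)
n(P) = 0 (n(P) = 1 - 1 = 0)
q = 1518 (q = -69*(-22) = 1518)
N(T, W) = 3036*W (N(T, W) = (0 + 1518)*(W + W) = 1518*(2*W) = 3036*W)
-85144/N((-55 - 43) - 1*(-127), f(-2)) = -85144/(3036*(-6)) = -85144/(-18216) = -85144*(-1/18216) = 10643/2277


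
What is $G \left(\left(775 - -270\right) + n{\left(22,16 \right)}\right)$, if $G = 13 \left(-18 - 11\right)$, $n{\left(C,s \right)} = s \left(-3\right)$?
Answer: $-375869$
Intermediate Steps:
$n{\left(C,s \right)} = - 3 s$
$G = -377$ ($G = 13 \left(-29\right) = -377$)
$G \left(\left(775 - -270\right) + n{\left(22,16 \right)}\right) = - 377 \left(\left(775 - -270\right) - 48\right) = - 377 \left(\left(775 + 270\right) - 48\right) = - 377 \left(1045 - 48\right) = \left(-377\right) 997 = -375869$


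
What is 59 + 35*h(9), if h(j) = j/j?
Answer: 94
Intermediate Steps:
h(j) = 1
59 + 35*h(9) = 59 + 35*1 = 59 + 35 = 94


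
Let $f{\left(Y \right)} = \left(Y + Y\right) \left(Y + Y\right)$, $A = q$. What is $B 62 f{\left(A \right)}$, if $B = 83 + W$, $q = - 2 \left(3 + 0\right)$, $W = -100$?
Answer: $-151776$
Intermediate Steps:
$q = -6$ ($q = \left(-2\right) 3 = -6$)
$B = -17$ ($B = 83 - 100 = -17$)
$A = -6$
$f{\left(Y \right)} = 4 Y^{2}$ ($f{\left(Y \right)} = 2 Y 2 Y = 4 Y^{2}$)
$B 62 f{\left(A \right)} = \left(-17\right) 62 \cdot 4 \left(-6\right)^{2} = - 1054 \cdot 4 \cdot 36 = \left(-1054\right) 144 = -151776$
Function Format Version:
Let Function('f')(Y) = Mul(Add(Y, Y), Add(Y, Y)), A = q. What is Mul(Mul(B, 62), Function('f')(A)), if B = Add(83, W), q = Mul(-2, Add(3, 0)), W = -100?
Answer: -151776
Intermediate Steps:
q = -6 (q = Mul(-2, 3) = -6)
B = -17 (B = Add(83, -100) = -17)
A = -6
Function('f')(Y) = Mul(4, Pow(Y, 2)) (Function('f')(Y) = Mul(Mul(2, Y), Mul(2, Y)) = Mul(4, Pow(Y, 2)))
Mul(Mul(B, 62), Function('f')(A)) = Mul(Mul(-17, 62), Mul(4, Pow(-6, 2))) = Mul(-1054, Mul(4, 36)) = Mul(-1054, 144) = -151776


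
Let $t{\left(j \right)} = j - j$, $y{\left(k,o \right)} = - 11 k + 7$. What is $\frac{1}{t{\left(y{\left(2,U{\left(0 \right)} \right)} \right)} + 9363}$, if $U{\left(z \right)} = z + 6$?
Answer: $\frac{1}{9363} \approx 0.0001068$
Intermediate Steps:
$U{\left(z \right)} = 6 + z$
$y{\left(k,o \right)} = 7 - 11 k$
$t{\left(j \right)} = 0$
$\frac{1}{t{\left(y{\left(2,U{\left(0 \right)} \right)} \right)} + 9363} = \frac{1}{0 + 9363} = \frac{1}{9363}$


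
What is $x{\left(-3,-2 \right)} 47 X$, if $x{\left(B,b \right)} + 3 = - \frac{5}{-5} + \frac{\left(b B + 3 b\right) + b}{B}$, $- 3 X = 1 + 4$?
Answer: $\frac{940}{9} \approx 104.44$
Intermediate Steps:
$X = - \frac{5}{3}$ ($X = - \frac{1 + 4}{3} = \left(- \frac{1}{3}\right) 5 = - \frac{5}{3} \approx -1.6667$)
$x{\left(B,b \right)} = -2 + \frac{4 b + B b}{B}$ ($x{\left(B,b \right)} = -3 + \left(- \frac{5}{-5} + \frac{\left(b B + 3 b\right) + b}{B}\right) = -3 + \left(\left(-5\right) \left(- \frac{1}{5}\right) + \frac{\left(B b + 3 b\right) + b}{B}\right) = -3 + \left(1 + \frac{\left(3 b + B b\right) + b}{B}\right) = -3 + \left(1 + \frac{4 b + B b}{B}\right) = -2 + \frac{4 b + B b}{B}$)
$x{\left(-3,-2 \right)} 47 X = \left(-2 - 2 + 4 \left(-2\right) \frac{1}{-3}\right) 47 \left(- \frac{5}{3}\right) = \left(-2 - 2 + 4 \left(-2\right) \left(- \frac{1}{3}\right)\right) 47 \left(- \frac{5}{3}\right) = \left(-2 - 2 + \frac{8}{3}\right) 47 \left(- \frac{5}{3}\right) = \left(- \frac{4}{3}\right) 47 \left(- \frac{5}{3}\right) = \left(- \frac{188}{3}\right) \left(- \frac{5}{3}\right) = \frac{940}{9}$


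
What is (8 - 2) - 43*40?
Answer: -1714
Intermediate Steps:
(8 - 2) - 43*40 = 6 - 1720 = -1714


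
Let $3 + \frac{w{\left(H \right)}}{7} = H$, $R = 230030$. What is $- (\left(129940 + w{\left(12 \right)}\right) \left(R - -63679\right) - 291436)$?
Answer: $-38182759691$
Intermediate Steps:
$w{\left(H \right)} = -21 + 7 H$
$- (\left(129940 + w{\left(12 \right)}\right) \left(R - -63679\right) - 291436) = - (\left(129940 + \left(-21 + 7 \cdot 12\right)\right) \left(230030 - -63679\right) - 291436) = - (\left(129940 + \left(-21 + 84\right)\right) \left(230030 + \left(-38886 + 102565\right)\right) - 291436) = - (\left(129940 + 63\right) \left(230030 + 63679\right) - 291436) = - (130003 \cdot 293709 - 291436) = - (38183051127 - 291436) = \left(-1\right) 38182759691 = -38182759691$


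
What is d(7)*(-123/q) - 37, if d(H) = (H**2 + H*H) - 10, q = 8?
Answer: -1390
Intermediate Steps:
d(H) = -10 + 2*H**2 (d(H) = (H**2 + H**2) - 10 = 2*H**2 - 10 = -10 + 2*H**2)
d(7)*(-123/q) - 37 = (-10 + 2*7**2)*(-123/8) - 37 = (-10 + 2*49)*(-123*1/8) - 37 = (-10 + 98)*(-123/8) - 37 = 88*(-123/8) - 37 = -1353 - 37 = -1390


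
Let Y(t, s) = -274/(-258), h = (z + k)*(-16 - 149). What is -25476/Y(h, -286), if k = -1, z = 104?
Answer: -3286404/137 ≈ -23988.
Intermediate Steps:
h = -16995 (h = (104 - 1)*(-16 - 149) = 103*(-165) = -16995)
Y(t, s) = 137/129 (Y(t, s) = -274*(-1/258) = 137/129)
-25476/Y(h, -286) = -25476/137/129 = -25476*129/137 = -3286404/137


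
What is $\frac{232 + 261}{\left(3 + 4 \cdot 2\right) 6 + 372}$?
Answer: $\frac{493}{438} \approx 1.1256$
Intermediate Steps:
$\frac{232 + 261}{\left(3 + 4 \cdot 2\right) 6 + 372} = \frac{493}{\left(3 + 8\right) 6 + 372} = \frac{493}{11 \cdot 6 + 372} = \frac{493}{66 + 372} = \frac{493}{438}$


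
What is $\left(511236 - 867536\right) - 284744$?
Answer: $-641044$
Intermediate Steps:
$\left(511236 - 867536\right) - 284744 = -356300 - 284744 = -641044$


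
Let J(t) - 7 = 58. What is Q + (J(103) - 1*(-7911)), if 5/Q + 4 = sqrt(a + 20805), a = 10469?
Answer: 124656914/15629 + 5*sqrt(31274)/31258 ≈ 7976.0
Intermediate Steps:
Q = 5/(-4 + sqrt(31274)) (Q = 5/(-4 + sqrt(10469 + 20805)) = 5/(-4 + sqrt(31274)) ≈ 0.028928)
J(t) = 65 (J(t) = 7 + 58 = 65)
Q + (J(103) - 1*(-7911)) = (10/15629 + 5*sqrt(31274)/31258) + (65 - 1*(-7911)) = (10/15629 + 5*sqrt(31274)/31258) + (65 + 7911) = (10/15629 + 5*sqrt(31274)/31258) + 7976 = 124656914/15629 + 5*sqrt(31274)/31258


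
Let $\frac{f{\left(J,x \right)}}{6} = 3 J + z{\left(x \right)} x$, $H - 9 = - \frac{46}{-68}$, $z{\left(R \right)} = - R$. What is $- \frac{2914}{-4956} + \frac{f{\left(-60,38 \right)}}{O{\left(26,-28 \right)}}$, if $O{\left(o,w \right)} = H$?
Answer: $- \frac{117210305}{116466} \approx -1006.4$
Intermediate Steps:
$H = \frac{329}{34}$ ($H = 9 - \frac{46}{-68} = 9 - - \frac{23}{34} = 9 + \frac{23}{34} = \frac{329}{34} \approx 9.6765$)
$O{\left(o,w \right)} = \frac{329}{34}$
$f{\left(J,x \right)} = - 6 x^{2} + 18 J$ ($f{\left(J,x \right)} = 6 \left(3 J + - x x\right) = 6 \left(3 J - x^{2}\right) = 6 \left(- x^{2} + 3 J\right) = - 6 x^{2} + 18 J$)
$- \frac{2914}{-4956} + \frac{f{\left(-60,38 \right)}}{O{\left(26,-28 \right)}} = - \frac{2914}{-4956} + \frac{- 6 \cdot 38^{2} + 18 \left(-60\right)}{\frac{329}{34}} = \left(-2914\right) \left(- \frac{1}{4956}\right) + \left(\left(-6\right) 1444 - 1080\right) \frac{34}{329} = \frac{1457}{2478} + \left(-8664 - 1080\right) \frac{34}{329} = \frac{1457}{2478} - \frac{47328}{47} = - \frac{117210305}{116466}$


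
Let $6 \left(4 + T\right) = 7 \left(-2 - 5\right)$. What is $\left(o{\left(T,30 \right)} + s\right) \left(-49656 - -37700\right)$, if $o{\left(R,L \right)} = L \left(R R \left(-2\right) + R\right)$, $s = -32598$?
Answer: $\frac{1500884504}{3} \approx 5.0029 \cdot 10^{8}$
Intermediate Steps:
$T = - \frac{73}{6}$ ($T = -4 + \frac{7 \left(-2 - 5\right)}{6} = -4 + \frac{7 \left(-7\right)}{6} = -4 + \frac{1}{6} \left(-49\right) = -4 - \frac{49}{6} = - \frac{73}{6} \approx -12.167$)
$o{\left(R,L \right)} = L \left(R - 2 R^{2}\right)$ ($o{\left(R,L \right)} = L \left(R^{2} \left(-2\right) + R\right) = L \left(- 2 R^{2} + R\right) = L \left(R - 2 R^{2}\right)$)
$\left(o{\left(T,30 \right)} + s\right) \left(-49656 - -37700\right) = \left(30 \left(- \frac{73}{6}\right) \left(1 - - \frac{73}{3}\right) - 32598\right) \left(-49656 - -37700\right) = \left(30 \left(- \frac{73}{6}\right) \left(1 + \frac{73}{3}\right) - 32598\right) \left(-49656 + 37700\right) = \left(30 \left(- \frac{73}{6}\right) \frac{76}{3} - 32598\right) \left(-11956\right) = \left(- \frac{27740}{3} - 32598\right) \left(-11956\right) = \left(- \frac{125534}{3}\right) \left(-11956\right) = \frac{1500884504}{3}$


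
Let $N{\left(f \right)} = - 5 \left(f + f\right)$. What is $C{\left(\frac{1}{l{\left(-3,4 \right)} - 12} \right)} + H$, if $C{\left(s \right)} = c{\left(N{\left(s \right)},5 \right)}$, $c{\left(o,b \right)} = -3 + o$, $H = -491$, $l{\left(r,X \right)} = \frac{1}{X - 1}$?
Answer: $- \frac{3452}{7} \approx -493.14$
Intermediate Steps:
$l{\left(r,X \right)} = \frac{1}{-1 + X}$
$N{\left(f \right)} = - 10 f$ ($N{\left(f \right)} = - 5 \cdot 2 f = - 10 f$)
$C{\left(s \right)} = -3 - 10 s$
$C{\left(\frac{1}{l{\left(-3,4 \right)} - 12} \right)} + H = \left(-3 - \frac{10}{\frac{1}{-1 + 4} - 12}\right) - 491 = \left(-3 - \frac{10}{\frac{1}{3} - 12}\right) - 491 = \left(-3 - \frac{10}{- \frac{35}{3}}\right) - 491 = \left(-3 - - \frac{6}{7}\right) - 491 = \left(-3 + \frac{6}{7}\right) - 491 = - \frac{15}{7} - 491 = - \frac{3452}{7}$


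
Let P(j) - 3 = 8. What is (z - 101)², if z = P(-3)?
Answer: 8100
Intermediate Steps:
P(j) = 11 (P(j) = 3 + 8 = 11)
z = 11
(z - 101)² = (11 - 101)² = (-90)² = 8100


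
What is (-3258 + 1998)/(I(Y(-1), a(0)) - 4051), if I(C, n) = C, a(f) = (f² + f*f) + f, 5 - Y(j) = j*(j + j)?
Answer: 315/1012 ≈ 0.31126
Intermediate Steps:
Y(j) = 5 - 2*j² (Y(j) = 5 - j*(j + j) = 5 - j*2*j = 5 - 2*j²)
a(f) = f + 2*f² (a(f) = (f² + f²) + f = 2*f² + f = f + 2*f²)
(-3258 + 1998)/(I(Y(-1), a(0)) - 4051) = (-3258 + 1998)/((5 - 2*(-1)²) - 4051) = -1260/((5 - 2*1) - 4051) = -1260/((5 - 2) - 4051) = -1260/(3 - 4051) = -1260/(-4048) = -1260*(-1/4048) = 315/1012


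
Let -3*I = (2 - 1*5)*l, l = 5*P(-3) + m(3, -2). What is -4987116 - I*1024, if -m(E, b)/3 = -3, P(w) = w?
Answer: -4980972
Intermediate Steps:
m(E, b) = 9 (m(E, b) = -3*(-3) = 9)
l = -6 (l = 5*(-3) + 9 = -15 + 9 = -6)
I = -6 (I = -(2 - 1*5)*(-6)/3 = -(2 - 5)*(-6)/3 = -(-1)*(-6) = -⅓*18 = -6)
-4987116 - I*1024 = -4987116 - (-6)*1024 = -4987116 - 1*(-6144) = -4987116 + 6144 = -4980972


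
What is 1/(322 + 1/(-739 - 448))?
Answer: 1187/382213 ≈ 0.0031056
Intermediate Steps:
1/(322 + 1/(-739 - 448)) = 1/(322 + 1/(-1187)) = 1/(322 - 1/1187) = 1/(382213/1187) = 1187/382213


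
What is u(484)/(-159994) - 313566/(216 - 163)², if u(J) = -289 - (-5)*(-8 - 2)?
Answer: -50167726353/449423146 ≈ -111.63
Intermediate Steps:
u(J) = -339 (u(J) = -289 - (-5)*(-10) = -289 - 1*50 = -289 - 50 = -339)
u(484)/(-159994) - 313566/(216 - 163)² = -339/(-159994) - 313566/(216 - 163)² = -339*(-1/159994) - 313566/(53²) = 339/159994 - 313566/2809 = -50167726353/449423146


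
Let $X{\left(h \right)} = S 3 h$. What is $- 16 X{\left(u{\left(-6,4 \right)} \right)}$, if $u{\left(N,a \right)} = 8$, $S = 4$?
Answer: $-1536$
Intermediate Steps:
$X{\left(h \right)} = 12 h$ ($X{\left(h \right)} = 4 \cdot 3 h = 12 h$)
$- 16 X{\left(u{\left(-6,4 \right)} \right)} = - 16 \cdot 12 \cdot 8 = \left(-16\right) 96 = -1536$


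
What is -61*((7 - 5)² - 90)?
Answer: 5246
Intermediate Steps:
-61*((7 - 5)² - 90) = -61*(2² - 90) = -61*(4 - 90) = -61*(-86) = 5246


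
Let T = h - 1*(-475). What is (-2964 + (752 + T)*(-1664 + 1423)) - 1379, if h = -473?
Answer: -186057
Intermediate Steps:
T = 2 (T = -473 - 1*(-475) = -473 + 475 = 2)
(-2964 + (752 + T)*(-1664 + 1423)) - 1379 = (-2964 + (752 + 2)*(-1664 + 1423)) - 1379 = (-2964 + 754*(-241)) - 1379 = (-2964 - 181714) - 1379 = -184678 - 1379 = -186057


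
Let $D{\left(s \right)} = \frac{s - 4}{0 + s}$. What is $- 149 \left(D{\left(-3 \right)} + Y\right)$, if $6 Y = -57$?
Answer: $\frac{6407}{6} \approx 1067.8$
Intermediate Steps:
$Y = - \frac{19}{2}$ ($Y = \frac{1}{6} \left(-57\right) = - \frac{19}{2} \approx -9.5$)
$D{\left(s \right)} = \frac{-4 + s}{s}$
$- 149 \left(D{\left(-3 \right)} + Y\right) = - 149 \left(\frac{-4 - 3}{-3} - \frac{19}{2}\right) = - 149 \left(\left(- \frac{1}{3}\right) \left(-7\right) - \frac{19}{2}\right) = - 149 \left(\frac{7}{3} - \frac{19}{2}\right) = \left(-149\right) \left(- \frac{43}{6}\right) = \frac{6407}{6}$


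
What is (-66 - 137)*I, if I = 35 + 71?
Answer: -21518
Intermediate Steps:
I = 106
(-66 - 137)*I = (-66 - 137)*106 = -203*106 = -21518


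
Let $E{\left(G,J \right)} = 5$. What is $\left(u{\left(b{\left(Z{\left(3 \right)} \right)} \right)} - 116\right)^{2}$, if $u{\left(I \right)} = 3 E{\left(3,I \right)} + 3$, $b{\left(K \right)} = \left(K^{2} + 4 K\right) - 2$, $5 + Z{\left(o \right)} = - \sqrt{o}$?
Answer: $9604$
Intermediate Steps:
$Z{\left(o \right)} = -5 - \sqrt{o}$
$b{\left(K \right)} = -2 + K^{2} + 4 K$
$u{\left(I \right)} = 18$ ($u{\left(I \right)} = 3 \cdot 5 + 3 = 15 + 3 = 18$)
$\left(u{\left(b{\left(Z{\left(3 \right)} \right)} \right)} - 116\right)^{2} = \left(18 - 116\right)^{2} = \left(-98\right)^{2} = 9604$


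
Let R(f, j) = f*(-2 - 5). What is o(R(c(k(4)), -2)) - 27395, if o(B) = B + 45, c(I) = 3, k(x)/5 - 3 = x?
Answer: -27371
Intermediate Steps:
k(x) = 15 + 5*x
R(f, j) = -7*f (R(f, j) = f*(-7) = -7*f)
o(B) = 45 + B
o(R(c(k(4)), -2)) - 27395 = (45 - 7*3) - 27395 = (45 - 21) - 27395 = 24 - 27395 = -27371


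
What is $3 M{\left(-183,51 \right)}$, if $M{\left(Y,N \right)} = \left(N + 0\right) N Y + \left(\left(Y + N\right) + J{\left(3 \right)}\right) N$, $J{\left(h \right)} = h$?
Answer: $-1447686$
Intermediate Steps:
$M{\left(Y,N \right)} = N \left(3 + N + Y\right) + Y N^{2}$ ($M{\left(Y,N \right)} = \left(N + 0\right) N Y + \left(\left(Y + N\right) + 3\right) N = N N Y + \left(\left(N + Y\right) + 3\right) N = N^{2} Y + \left(3 + N + Y\right) N = Y N^{2} + N \left(3 + N + Y\right) = N \left(3 + N + Y\right) + Y N^{2}$)
$3 M{\left(-183,51 \right)} = 3 \cdot 51 \left(3 + 51 - 183 + 51 \left(-183\right)\right) = 3 \cdot 51 \left(3 + 51 - 183 - 9333\right) = 3 \cdot 51 \left(-9462\right) = 3 \left(-482562\right) = -1447686$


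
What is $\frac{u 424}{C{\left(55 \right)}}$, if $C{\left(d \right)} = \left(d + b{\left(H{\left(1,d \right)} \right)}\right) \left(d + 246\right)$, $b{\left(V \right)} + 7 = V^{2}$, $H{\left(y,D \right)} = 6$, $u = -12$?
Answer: $- \frac{424}{2107} \approx -0.20123$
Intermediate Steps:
$b{\left(V \right)} = -7 + V^{2}$
$C{\left(d \right)} = \left(29 + d\right) \left(246 + d\right)$ ($C{\left(d \right)} = \left(d - \left(7 - 6^{2}\right)\right) \left(d + 246\right) = \left(d + \left(-7 + 36\right)\right) \left(246 + d\right) = \left(d + 29\right) \left(246 + d\right) = \left(29 + d\right) \left(246 + d\right)$)
$\frac{u 424}{C{\left(55 \right)}} = \frac{\left(-12\right) 424}{7134 + 55^{2} + 275 \cdot 55} = - \frac{5088}{7134 + 3025 + 15125} = - \frac{5088}{25284} = \left(-5088\right) \frac{1}{25284} = - \frac{424}{2107}$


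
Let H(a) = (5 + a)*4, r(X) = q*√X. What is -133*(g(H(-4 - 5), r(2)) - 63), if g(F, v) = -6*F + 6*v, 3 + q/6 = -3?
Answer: -4389 + 28728*√2 ≈ 36239.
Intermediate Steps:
q = -36 (q = -18 + 6*(-3) = -18 - 18 = -36)
r(X) = -36*√X
H(a) = 20 + 4*a
-133*(g(H(-4 - 5), r(2)) - 63) = -133*((-6*(20 + 4*(-4 - 5)) + 6*(-36*√2)) - 63) = -133*((-6*(20 + 4*(-9)) - 216*√2) - 63) = -133*((-6*(20 - 36) - 216*√2) - 63) = -133*((-6*(-16) - 216*√2) - 63) = -133*((96 - 216*√2) - 63) = -133*(33 - 216*√2) = -4389 + 28728*√2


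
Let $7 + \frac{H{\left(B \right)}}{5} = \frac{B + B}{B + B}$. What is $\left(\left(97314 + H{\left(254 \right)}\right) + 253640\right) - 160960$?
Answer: $189964$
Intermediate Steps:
$H{\left(B \right)} = -30$ ($H{\left(B \right)} = -35 + 5 \frac{B + B}{B + B} = -35 + 5 \frac{2 B}{2 B} = -35 + 5 \cdot 2 B \frac{1}{2 B} = -35 + 5 \cdot 1 = -35 + 5 = -30$)
$\left(\left(97314 + H{\left(254 \right)}\right) + 253640\right) - 160960 = \left(\left(97314 - 30\right) + 253640\right) - 160960 = \left(97284 + 253640\right) - 160960 = 350924 - 160960 = 189964$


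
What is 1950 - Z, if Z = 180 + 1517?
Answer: 253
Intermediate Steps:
Z = 1697
1950 - Z = 1950 - 1*1697 = 1950 - 1697 = 253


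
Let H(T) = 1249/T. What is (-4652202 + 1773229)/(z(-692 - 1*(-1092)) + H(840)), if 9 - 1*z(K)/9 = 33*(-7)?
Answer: -2418337320/1815649 ≈ -1331.9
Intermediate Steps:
z(K) = 2160 (z(K) = 81 - 297*(-7) = 81 - 9*(-231) = 81 + 2079 = 2160)
(-4652202 + 1773229)/(z(-692 - 1*(-1092)) + H(840)) = (-4652202 + 1773229)/(2160 + 1249/840) = -2878973/(2160 + 1249*(1/840)) = -2878973/(2160 + 1249/840) = -2878973/1815649/840 = -2878973*840/1815649 = -2418337320/1815649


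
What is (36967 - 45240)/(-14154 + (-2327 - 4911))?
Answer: 8273/21392 ≈ 0.38673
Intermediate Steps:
(36967 - 45240)/(-14154 + (-2327 - 4911)) = -8273/(-14154 - 7238) = -8273/(-21392) = -8273*(-1/21392) = 8273/21392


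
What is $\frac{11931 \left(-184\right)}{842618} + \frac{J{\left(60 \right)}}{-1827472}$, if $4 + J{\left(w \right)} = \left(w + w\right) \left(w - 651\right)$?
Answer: $- \frac{494011844057}{192482600212} \approx -2.5665$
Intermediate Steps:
$J{\left(w \right)} = -4 + 2 w \left(-651 + w\right)$ ($J{\left(w \right)} = -4 + \left(w + w\right) \left(w - 651\right) = -4 + 2 w \left(-651 + w\right)$)
$\frac{11931 \left(-184\right)}{842618} + \frac{J{\left(60 \right)}}{-1827472} = \frac{11931 \left(-184\right)}{842618} + \frac{-4 - 78120 + 2 \cdot 60^{2}}{-1827472} = \left(-2195304\right) \frac{1}{842618} + \left(-4 - 78120 + 2 \cdot 3600\right) \left(- \frac{1}{1827472}\right) = - \frac{1097652}{421309} + \left(-4 - 78120 + 7200\right) \left(- \frac{1}{1827472}\right) = - \frac{1097652}{421309} - - \frac{17731}{456868} = - \frac{1097652}{421309} + \frac{17731}{456868} = - \frac{494011844057}{192482600212}$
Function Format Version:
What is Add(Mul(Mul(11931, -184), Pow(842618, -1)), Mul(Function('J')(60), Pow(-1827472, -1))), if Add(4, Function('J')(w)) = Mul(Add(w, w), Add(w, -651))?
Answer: Rational(-494011844057, 192482600212) ≈ -2.5665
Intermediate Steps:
Function('J')(w) = Add(-4, Mul(2, w, Add(-651, w))) (Function('J')(w) = Add(-4, Mul(Add(w, w), Add(w, -651))) = Add(-4, Mul(Mul(2, w), Add(-651, w))) = Add(-4, Mul(2, w, Add(-651, w))))
Add(Mul(Mul(11931, -184), Pow(842618, -1)), Mul(Function('J')(60), Pow(-1827472, -1))) = Add(Mul(Mul(11931, -184), Pow(842618, -1)), Mul(Add(-4, Mul(-1302, 60), Mul(2, Pow(60, 2))), Pow(-1827472, -1))) = Add(Mul(-2195304, Rational(1, 842618)), Mul(Add(-4, -78120, Mul(2, 3600)), Rational(-1, 1827472))) = Add(Rational(-1097652, 421309), Mul(Add(-4, -78120, 7200), Rational(-1, 1827472))) = Add(Rational(-1097652, 421309), Mul(-70924, Rational(-1, 1827472))) = Add(Rational(-1097652, 421309), Rational(17731, 456868)) = Rational(-494011844057, 192482600212)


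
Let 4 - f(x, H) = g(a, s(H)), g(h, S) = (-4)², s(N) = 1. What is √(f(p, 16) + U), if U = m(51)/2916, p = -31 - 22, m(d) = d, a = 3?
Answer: I*√34941/54 ≈ 3.4616*I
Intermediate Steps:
p = -53
g(h, S) = 16
f(x, H) = -12 (f(x, H) = 4 - 1*16 = 4 - 16 = -12)
U = 17/972 (U = 51/2916 = 51*(1/2916) = 17/972 ≈ 0.017490)
√(f(p, 16) + U) = √(-12 + 17/972) = √(-11647/972) = I*√34941/54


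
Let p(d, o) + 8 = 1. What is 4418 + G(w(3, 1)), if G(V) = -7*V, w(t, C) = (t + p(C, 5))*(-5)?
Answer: 4278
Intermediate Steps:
p(d, o) = -7 (p(d, o) = -8 + 1 = -7)
w(t, C) = 35 - 5*t (w(t, C) = (t - 7)*(-5) = (-7 + t)*(-5) = 35 - 5*t)
4418 + G(w(3, 1)) = 4418 - 7*(35 - 5*3) = 4418 - 7*(35 - 15) = 4418 - 7*20 = 4418 - 140 = 4278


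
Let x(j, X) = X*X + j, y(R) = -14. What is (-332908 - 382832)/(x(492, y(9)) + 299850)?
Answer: -357870/150269 ≈ -2.3815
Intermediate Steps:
x(j, X) = j + X² (x(j, X) = X² + j = j + X²)
(-332908 - 382832)/(x(492, y(9)) + 299850) = (-332908 - 382832)/((492 + (-14)²) + 299850) = -715740/((492 + 196) + 299850) = -715740/(688 + 299850) = -715740/300538 = -715740*1/300538 = -357870/150269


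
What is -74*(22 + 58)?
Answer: -5920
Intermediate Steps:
-74*(22 + 58) = -74*80 = -5920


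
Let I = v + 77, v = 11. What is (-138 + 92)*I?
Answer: -4048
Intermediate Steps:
I = 88 (I = 11 + 77 = 88)
(-138 + 92)*I = (-138 + 92)*88 = -46*88 = -4048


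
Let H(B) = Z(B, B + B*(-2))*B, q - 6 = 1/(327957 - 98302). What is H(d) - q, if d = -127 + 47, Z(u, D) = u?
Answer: 1468414069/229655 ≈ 6394.0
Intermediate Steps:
q = 1377931/229655 (q = 6 + 1/(327957 - 98302) = 6 + 1/229655 = 1377931/229655 ≈ 6.0000)
d = -80
H(B) = B² (H(B) = B*B = B²)
H(d) - q = (-80)² - 1*1377931/229655 = 6400 - 1377931/229655 = 1468414069/229655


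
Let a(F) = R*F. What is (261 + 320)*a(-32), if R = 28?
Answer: -520576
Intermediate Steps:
a(F) = 28*F
(261 + 320)*a(-32) = (261 + 320)*(28*(-32)) = 581*(-896) = -520576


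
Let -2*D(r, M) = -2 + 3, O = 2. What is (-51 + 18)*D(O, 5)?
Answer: 33/2 ≈ 16.500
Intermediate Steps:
D(r, M) = -½ (D(r, M) = -(-2 + 3)/2 = -½*1 = -½)
(-51 + 18)*D(O, 5) = (-51 + 18)*(-½) = -33*(-½) = 33/2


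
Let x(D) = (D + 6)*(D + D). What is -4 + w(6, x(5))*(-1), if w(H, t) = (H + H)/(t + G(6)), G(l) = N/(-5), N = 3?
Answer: -2248/547 ≈ -4.1097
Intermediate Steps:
G(l) = -⅗ (G(l) = 3/(-5) = 3*(-⅕) = -⅗)
x(D) = 2*D*(6 + D) (x(D) = (6 + D)*(2*D) = 2*D*(6 + D))
w(H, t) = 2*H/(-⅗ + t) (w(H, t) = (H + H)/(t - ⅗) = (2*H)/(-⅗ + t) = 2*H/(-⅗ + t))
-4 + w(6, x(5))*(-1) = -4 + (10*6/(-3 + 5*(2*5*(6 + 5))))*(-1) = -4 + (10*6/(-3 + 5*(2*5*11)))*(-1) = -4 + (10*6/(-3 + 5*110))*(-1) = -4 + (10*6/(-3 + 550))*(-1) = -4 + (10*6/547)*(-1) = -4 + (10*6*(1/547))*(-1) = -4 + (60/547)*(-1) = -4 - 60/547 = -2248/547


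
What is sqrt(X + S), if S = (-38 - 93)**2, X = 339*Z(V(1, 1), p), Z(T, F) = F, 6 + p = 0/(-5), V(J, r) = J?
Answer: sqrt(15127) ≈ 122.99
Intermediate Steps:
p = -6 (p = -6 + 0/(-5) = -6 + 0*(-1/5) = -6 + 0 = -6)
X = -2034 (X = 339*(-6) = -2034)
S = 17161 (S = (-131)**2 = 17161)
sqrt(X + S) = sqrt(-2034 + 17161) = sqrt(15127)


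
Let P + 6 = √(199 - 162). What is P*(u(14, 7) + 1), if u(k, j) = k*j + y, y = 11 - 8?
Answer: -612 + 102*√37 ≈ 8.4418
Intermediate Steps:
y = 3
u(k, j) = 3 + j*k (u(k, j) = k*j + 3 = j*k + 3 = 3 + j*k)
P = -6 + √37 (P = -6 + √(199 - 162) = -6 + √37 ≈ 0.082762)
P*(u(14, 7) + 1) = (-6 + √37)*((3 + 7*14) + 1) = (-6 + √37)*((3 + 98) + 1) = (-6 + √37)*(101 + 1) = (-6 + √37)*102 = -612 + 102*√37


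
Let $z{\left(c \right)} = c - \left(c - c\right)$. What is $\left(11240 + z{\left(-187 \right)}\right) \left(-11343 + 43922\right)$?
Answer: $360095687$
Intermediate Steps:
$z{\left(c \right)} = c$ ($z{\left(c \right)} = c - 0 = c + 0 = c$)
$\left(11240 + z{\left(-187 \right)}\right) \left(-11343 + 43922\right) = \left(11240 - 187\right) \left(-11343 + 43922\right) = 11053 \cdot 32579 = 360095687$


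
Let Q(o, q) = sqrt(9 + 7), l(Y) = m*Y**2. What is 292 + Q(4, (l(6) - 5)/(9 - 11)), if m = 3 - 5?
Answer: 296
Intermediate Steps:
m = -2
l(Y) = -2*Y**2
Q(o, q) = 4 (Q(o, q) = sqrt(16) = 4)
292 + Q(4, (l(6) - 5)/(9 - 11)) = 292 + 4 = 296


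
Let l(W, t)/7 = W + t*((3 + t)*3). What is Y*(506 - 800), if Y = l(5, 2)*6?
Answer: -432180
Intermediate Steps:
l(W, t) = 7*W + 7*t*(9 + 3*t) (l(W, t) = 7*(W + t*((3 + t)*3)) = 7*(W + t*(9 + 3*t)) = 7*W + 7*t*(9 + 3*t))
Y = 1470 (Y = (7*5 + 21*2² + 63*2)*6 = (35 + 21*4 + 126)*6 = (35 + 84 + 126)*6 = 245*6 = 1470)
Y*(506 - 800) = 1470*(506 - 800) = 1470*(-294) = -432180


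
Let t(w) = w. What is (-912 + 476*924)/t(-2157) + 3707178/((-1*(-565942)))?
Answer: -40067058693/203456149 ≈ -196.93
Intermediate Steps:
(-912 + 476*924)/t(-2157) + 3707178/((-1*(-565942))) = (-912 + 476*924)/(-2157) + 3707178/((-1*(-565942))) = (-912 + 439824)*(-1/2157) + 3707178/565942 = 438912*(-1/2157) + 3707178*(1/565942) = -146304/719 + 1853589/282971 = -40067058693/203456149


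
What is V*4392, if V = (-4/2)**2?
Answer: 17568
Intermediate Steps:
V = 4 (V = (-4*1/2)**2 = (-2)**2 = 4)
V*4392 = 4*4392 = 17568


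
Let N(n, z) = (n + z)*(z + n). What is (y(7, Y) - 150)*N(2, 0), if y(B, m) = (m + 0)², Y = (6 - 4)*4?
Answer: -344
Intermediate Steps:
Y = 8 (Y = 2*4 = 8)
N(n, z) = (n + z)² (N(n, z) = (n + z)*(n + z) = (n + z)²)
y(B, m) = m²
(y(7, Y) - 150)*N(2, 0) = (8² - 150)*(2 + 0)² = (64 - 150)*2² = -86*4 = -344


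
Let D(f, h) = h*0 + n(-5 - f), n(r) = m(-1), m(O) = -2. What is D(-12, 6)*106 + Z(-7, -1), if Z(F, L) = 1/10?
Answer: -2119/10 ≈ -211.90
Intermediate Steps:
n(r) = -2
D(f, h) = -2 (D(f, h) = h*0 - 2 = 0 - 2 = -2)
Z(F, L) = ⅒
D(-12, 6)*106 + Z(-7, -1) = -2*106 + ⅒ = -212 + ⅒ = -2119/10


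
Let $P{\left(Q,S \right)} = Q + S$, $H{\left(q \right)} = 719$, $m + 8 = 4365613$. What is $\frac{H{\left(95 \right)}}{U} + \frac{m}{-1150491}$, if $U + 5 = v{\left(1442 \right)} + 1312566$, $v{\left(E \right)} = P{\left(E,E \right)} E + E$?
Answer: $- \frac{23890954614226}{6296327760921} \approx -3.7944$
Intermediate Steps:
$m = 4365605$ ($m = -8 + 4365613 = 4365605$)
$v{\left(E \right)} = E + 2 E^{2}$ ($v{\left(E \right)} = \left(E + E\right) E + E = 2 E E + E = 2 E^{2} + E = E + 2 E^{2}$)
$U = 5472731$ ($U = -5 + \left(1442 \left(1 + 2 \cdot 1442\right) + 1312566\right) = -5 + \left(1442 \left(1 + 2884\right) + 1312566\right) = -5 + \left(1442 \cdot 2885 + 1312566\right) = -5 + \left(4160170 + 1312566\right) = -5 + 5472736 = 5472731$)
$\frac{H{\left(95 \right)}}{U} + \frac{m}{-1150491} = \frac{719}{5472731} + \frac{4365605}{-1150491} = 719 \cdot \frac{1}{5472731} + 4365605 \left(- \frac{1}{1150491}\right) = \frac{719}{5472731} - \frac{4365605}{1150491} = - \frac{23890954614226}{6296327760921}$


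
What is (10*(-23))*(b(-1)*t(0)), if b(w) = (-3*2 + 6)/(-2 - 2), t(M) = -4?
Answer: 0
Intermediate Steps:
b(w) = 0 (b(w) = (-6 + 6)/(-4) = 0*(-1/4) = 0)
(10*(-23))*(b(-1)*t(0)) = (10*(-23))*(0*(-4)) = -230*0 = 0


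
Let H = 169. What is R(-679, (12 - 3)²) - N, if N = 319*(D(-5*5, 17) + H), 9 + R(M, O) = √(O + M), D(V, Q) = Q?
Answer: -59343 + I*√598 ≈ -59343.0 + 24.454*I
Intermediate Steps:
R(M, O) = -9 + √(M + O) (R(M, O) = -9 + √(O + M) = -9 + √(M + O))
N = 59334 (N = 319*(17 + 169) = 319*186 = 59334)
R(-679, (12 - 3)²) - N = (-9 + √(-679 + (12 - 3)²)) - 1*59334 = (-9 + √(-679 + 9²)) - 59334 = (-9 + √(-679 + 81)) - 59334 = (-9 + √(-598)) - 59334 = (-9 + I*√598) - 59334 = -59343 + I*√598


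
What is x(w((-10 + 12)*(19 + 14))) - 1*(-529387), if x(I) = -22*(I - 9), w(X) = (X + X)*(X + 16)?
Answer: 291457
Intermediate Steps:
w(X) = 2*X*(16 + X) (w(X) = (2*X)*(16 + X) = 2*X*(16 + X))
x(I) = 198 - 22*I (x(I) = -22*(-9 + I) = 198 - 22*I)
x(w((-10 + 12)*(19 + 14))) - 1*(-529387) = (198 - 44*(-10 + 12)*(19 + 14)*(16 + (-10 + 12)*(19 + 14))) - 1*(-529387) = (198 - 44*2*33*(16 + 2*33)) + 529387 = (198 - 44*66*(16 + 66)) + 529387 = (198 - 44*66*82) + 529387 = (198 - 22*10824) + 529387 = (198 - 238128) + 529387 = -237930 + 529387 = 291457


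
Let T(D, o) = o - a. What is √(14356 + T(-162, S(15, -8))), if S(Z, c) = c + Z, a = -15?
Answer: √14378 ≈ 119.91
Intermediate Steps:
S(Z, c) = Z + c
T(D, o) = 15 + o (T(D, o) = o - 1*(-15) = o + 15 = 15 + o)
√(14356 + T(-162, S(15, -8))) = √(14356 + (15 + (15 - 8))) = √(14356 + (15 + 7)) = √(14356 + 22) = √14378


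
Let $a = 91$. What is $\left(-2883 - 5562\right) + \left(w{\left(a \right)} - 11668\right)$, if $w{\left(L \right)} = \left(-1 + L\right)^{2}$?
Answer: $-12013$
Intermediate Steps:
$\left(-2883 - 5562\right) + \left(w{\left(a \right)} - 11668\right) = \left(-2883 - 5562\right) - \left(11668 - \left(-1 + 91\right)^{2}\right) = -8445 - \left(11668 - 90^{2}\right) = -8445 + \left(8100 - 11668\right) = -8445 - 3568 = -12013$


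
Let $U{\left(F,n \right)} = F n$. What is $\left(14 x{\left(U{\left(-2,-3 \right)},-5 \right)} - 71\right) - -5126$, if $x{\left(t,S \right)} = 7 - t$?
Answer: $5069$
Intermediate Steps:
$\left(14 x{\left(U{\left(-2,-3 \right)},-5 \right)} - 71\right) - -5126 = \left(14 \left(7 - \left(-2\right) \left(-3\right)\right) - 71\right) - -5126 = \left(14 \left(7 - 6\right) - 71\right) + 5126 = \left(14 \cdot 1 - 71\right) + 5126 = \left(14 - 71\right) + 5126 = -57 + 5126 = 5069$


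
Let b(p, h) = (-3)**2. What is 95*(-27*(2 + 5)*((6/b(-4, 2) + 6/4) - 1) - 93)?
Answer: -59565/2 ≈ -29783.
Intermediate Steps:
b(p, h) = 9
95*(-27*(2 + 5)*((6/b(-4, 2) + 6/4) - 1) - 93) = 95*(-27*(2 + 5)*((6/9 + 6/4) - 1) - 93) = 95*(-189*((6*(1/9) + 6*(1/4)) - 1) - 93) = 95*(-189*((2/3 + 3/2) - 1) - 93) = 95*(-189*(13/6 - 1) - 93) = 95*(-189*7/6 - 93) = 95*(-27*49/6 - 93) = 95*(-441/2 - 93) = 95*(-627/2) = -59565/2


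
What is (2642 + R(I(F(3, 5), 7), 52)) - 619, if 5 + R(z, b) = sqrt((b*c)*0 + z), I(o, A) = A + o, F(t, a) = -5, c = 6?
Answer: 2018 + sqrt(2) ≈ 2019.4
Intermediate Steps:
R(z, b) = -5 + sqrt(z) (R(z, b) = -5 + sqrt((b*6)*0 + z) = -5 + sqrt((6*b)*0 + z) = -5 + sqrt(0 + z) = -5 + sqrt(z))
(2642 + R(I(F(3, 5), 7), 52)) - 619 = (2642 + (-5 + sqrt(7 - 5))) - 619 = (2642 + (-5 + sqrt(2))) - 619 = (2637 + sqrt(2)) - 619 = 2018 + sqrt(2)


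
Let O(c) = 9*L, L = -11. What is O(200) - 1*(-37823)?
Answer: 37724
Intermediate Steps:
O(c) = -99 (O(c) = 9*(-11) = -99)
O(200) - 1*(-37823) = -99 - 1*(-37823) = -99 + 37823 = 37724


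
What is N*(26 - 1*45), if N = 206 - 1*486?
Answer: 5320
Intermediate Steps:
N = -280 (N = 206 - 486 = -280)
N*(26 - 1*45) = -280*(26 - 1*45) = -280*(26 - 45) = -280*(-19) = 5320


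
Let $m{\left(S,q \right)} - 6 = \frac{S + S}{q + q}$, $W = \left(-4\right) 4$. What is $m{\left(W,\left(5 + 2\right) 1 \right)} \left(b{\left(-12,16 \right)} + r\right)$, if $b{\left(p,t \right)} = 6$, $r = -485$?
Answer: $- \frac{12454}{7} \approx -1779.1$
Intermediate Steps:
$W = -16$
$m{\left(S,q \right)} = 6 + \frac{S}{q}$ ($m{\left(S,q \right)} = 6 + \frac{S + S}{q + q} = 6 + \frac{2 S}{2 q} = 6 + 2 S \frac{1}{2 q} = 6 + \frac{S}{q}$)
$m{\left(W,\left(5 + 2\right) 1 \right)} \left(b{\left(-12,16 \right)} + r\right) = \left(6 - \frac{16}{\left(5 + 2\right) 1}\right) \left(6 - 485\right) = \left(6 - \frac{16}{7 \cdot 1}\right) \left(-479\right) = \left(6 - \frac{16}{7}\right) \left(-479\right) = \frac{26}{7} \left(-479\right) = - \frac{12454}{7}$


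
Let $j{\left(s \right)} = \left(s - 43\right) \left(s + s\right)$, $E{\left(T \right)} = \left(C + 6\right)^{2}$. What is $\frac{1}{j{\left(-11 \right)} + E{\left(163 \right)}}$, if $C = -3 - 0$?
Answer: $\frac{1}{1197} \approx 0.00083542$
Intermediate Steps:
$C = -3$ ($C = -3 + 0 = -3$)
$E{\left(T \right)} = 9$ ($E{\left(T \right)} = \left(-3 + 6\right)^{2} = 3^{2} = 9$)
$j{\left(s \right)} = 2 s \left(-43 + s\right)$ ($j{\left(s \right)} = \left(-43 + s\right) 2 s = 2 s \left(-43 + s\right)$)
$\frac{1}{j{\left(-11 \right)} + E{\left(163 \right)}} = \frac{1}{2 \left(-11\right) \left(-43 - 11\right) + 9} = \frac{1}{2 \left(-11\right) \left(-54\right) + 9} = \frac{1}{1188 + 9} = \frac{1}{1197}$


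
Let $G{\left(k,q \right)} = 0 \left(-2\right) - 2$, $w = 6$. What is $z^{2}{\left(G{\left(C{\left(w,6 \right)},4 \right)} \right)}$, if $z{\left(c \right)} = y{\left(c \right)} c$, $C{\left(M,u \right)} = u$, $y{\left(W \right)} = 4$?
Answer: $64$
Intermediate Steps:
$G{\left(k,q \right)} = -2$ ($G{\left(k,q \right)} = 0 - 2 = -2$)
$z{\left(c \right)} = 4 c$
$z^{2}{\left(G{\left(C{\left(w,6 \right)},4 \right)} \right)} = \left(4 \left(-2\right)\right)^{2} = \left(-8\right)^{2} = 64$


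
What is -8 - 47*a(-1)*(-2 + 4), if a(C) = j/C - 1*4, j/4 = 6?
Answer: 2624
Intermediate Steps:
j = 24 (j = 4*6 = 24)
a(C) = -4 + 24/C (a(C) = 24/C - 1*4 = 24/C - 4 = -4 + 24/C)
-8 - 47*a(-1)*(-2 + 4) = -8 - 47*(-4 + 24/(-1))*(-2 + 4) = -8 - 47*(-4 + 24*(-1))*2 = -8 - 47*(-4 - 24)*2 = -8 - (-1316)*2 = -8 - 47*(-56) = -8 + 2632 = 2624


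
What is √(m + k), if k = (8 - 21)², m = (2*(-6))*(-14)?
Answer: √337 ≈ 18.358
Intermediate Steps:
m = 168 (m = -12*(-14) = 168)
k = 169 (k = (-13)² = 169)
√(m + k) = √(168 + 169) = √337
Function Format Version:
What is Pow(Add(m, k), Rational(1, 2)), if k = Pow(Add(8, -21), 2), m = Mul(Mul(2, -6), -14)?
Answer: Pow(337, Rational(1, 2)) ≈ 18.358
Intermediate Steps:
m = 168 (m = Mul(-12, -14) = 168)
k = 169 (k = Pow(-13, 2) = 169)
Pow(Add(m, k), Rational(1, 2)) = Pow(Add(168, 169), Rational(1, 2)) = Pow(337, Rational(1, 2))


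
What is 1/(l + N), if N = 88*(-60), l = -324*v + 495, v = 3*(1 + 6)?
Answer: -1/11589 ≈ -8.6289e-5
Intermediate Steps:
v = 21 (v = 3*7 = 21)
l = -6309 (l = -324*21 + 495 = -6804 + 495 = -6309)
N = -5280
1/(l + N) = 1/(-6309 - 5280) = 1/(-11589) = -1/11589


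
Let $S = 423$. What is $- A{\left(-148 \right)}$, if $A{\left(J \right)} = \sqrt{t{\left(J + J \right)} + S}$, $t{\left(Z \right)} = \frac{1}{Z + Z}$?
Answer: $- \frac{\sqrt{9265355}}{148} \approx -20.567$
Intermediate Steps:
$t{\left(Z \right)} = \frac{1}{2 Z}$
$A{\left(J \right)} = \sqrt{423 + \frac{1}{4 J}}$ ($A{\left(J \right)} = \sqrt{\frac{1}{2 \left(J + J\right)} + 423} = \sqrt{\frac{1}{2 \cdot 2 J} + 423} = \sqrt{\frac{\frac{1}{2} \frac{1}{J}}{2} + 423} = \sqrt{\frac{1}{4 J} + 423} = \sqrt{423 + \frac{1}{4 J}}$)
$- A{\left(-148 \right)} = - \frac{\sqrt{1692 + \frac{1}{-148}}}{2} = - \frac{\sqrt{1692 - \frac{1}{148}}}{2} = - \frac{\sqrt{\frac{250415}{148}}}{2} = - \frac{\frac{1}{74} \sqrt{9265355}}{2} = - \frac{\sqrt{9265355}}{148}$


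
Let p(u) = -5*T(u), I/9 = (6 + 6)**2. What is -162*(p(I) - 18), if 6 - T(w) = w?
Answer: -1041984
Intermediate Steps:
T(w) = 6 - w
I = 1296 (I = 9*(6 + 6)**2 = 9*12**2 = 9*144 = 1296)
p(u) = -30 + 5*u (p(u) = -5*(6 - u) = -30 + 5*u)
-162*(p(I) - 18) = -162*((-30 + 5*1296) - 18) = -162*((-30 + 6480) - 18) = -162*(6450 - 18) = -162*6432 = -1041984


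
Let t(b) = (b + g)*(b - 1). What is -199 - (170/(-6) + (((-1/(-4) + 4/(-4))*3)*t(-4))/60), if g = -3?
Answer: -8129/48 ≈ -169.35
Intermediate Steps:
t(b) = (-1 + b)*(-3 + b) (t(b) = (b - 3)*(b - 1) = (-3 + b)*(-1 + b) = (-1 + b)*(-3 + b))
-199 - (170/(-6) + (((-1/(-4) + 4/(-4))*3)*t(-4))/60) = -199 - (170/(-6) + (((-1/(-4) + 4/(-4))*3)*(3 + (-4)² - 4*(-4)))/60) = -199 - (170*(-⅙) + (((-1*(-¼) + 4*(-¼))*3)*(3 + 16 + 16))*(1/60)) = -199 - (-85/3 + (((¼ - 1)*3)*35)*(1/60)) = -199 - (-85/3 + (-¾*3*35)*(1/60)) = -199 - (-85/3 - 9/4*35*(1/60)) = -199 - (-85/3 - 315/4*1/60) = -199 - (-85/3 - 21/16) = -199 - 1*(-1423/48) = -199 + 1423/48 = -8129/48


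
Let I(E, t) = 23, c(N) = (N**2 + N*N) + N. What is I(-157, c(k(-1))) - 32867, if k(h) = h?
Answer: -32844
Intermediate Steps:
c(N) = N + 2*N**2 (c(N) = (N**2 + N**2) + N = 2*N**2 + N = N + 2*N**2)
I(-157, c(k(-1))) - 32867 = 23 - 32867 = -32844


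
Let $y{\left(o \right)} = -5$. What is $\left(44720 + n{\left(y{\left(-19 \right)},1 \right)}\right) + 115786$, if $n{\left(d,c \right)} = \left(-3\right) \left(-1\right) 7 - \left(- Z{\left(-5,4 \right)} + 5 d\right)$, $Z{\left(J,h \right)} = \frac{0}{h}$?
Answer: $160552$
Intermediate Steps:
$Z{\left(J,h \right)} = 0$
$n{\left(d,c \right)} = 21 - 5 d$ ($n{\left(d,c \right)} = \left(-3\right) \left(-1\right) 7 + \left(- 5 d + 0\right) = 3 \cdot 7 - 5 d = 21 - 5 d$)
$\left(44720 + n{\left(y{\left(-19 \right)},1 \right)}\right) + 115786 = \left(44720 + \left(21 - -25\right)\right) + 115786 = \left(44720 + \left(21 + 25\right)\right) + 115786 = \left(44720 + 46\right) + 115786 = 44766 + 115786 = 160552$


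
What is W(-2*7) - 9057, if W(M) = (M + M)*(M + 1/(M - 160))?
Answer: -753841/87 ≈ -8664.8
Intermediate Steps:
W(M) = 2*M*(M + 1/(-160 + M)) (W(M) = (2*M)*(M + 1/(-160 + M)) = 2*M*(M + 1/(-160 + M)))
W(-2*7) - 9057 = 2*(-2*7)*(1 + (-2*7)**2 - (-320)*7)/(-160 - 2*7) - 9057 = 2*(-14)*(1 + (-14)**2 - 160*(-14))/(-160 - 14) - 9057 = 2*(-14)*(1 + 196 + 2240)/(-174) - 9057 = 2*(-14)*(-1/174)*2437 - 9057 = 34118/87 - 9057 = -753841/87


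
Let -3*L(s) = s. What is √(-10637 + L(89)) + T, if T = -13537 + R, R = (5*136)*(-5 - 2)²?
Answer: 19783 + 80*I*√15/3 ≈ 19783.0 + 103.28*I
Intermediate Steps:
L(s) = -s/3
R = 33320 (R = 680*(-7)² = 680*49 = 33320)
T = 19783 (T = -13537 + 33320 = 19783)
√(-10637 + L(89)) + T = √(-10637 - ⅓*89) + 19783 = √(-10637 - 89/3) + 19783 = √(-32000/3) + 19783 = 80*I*√15/3 + 19783 = 19783 + 80*I*√15/3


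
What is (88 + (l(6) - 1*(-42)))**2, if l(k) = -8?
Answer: 14884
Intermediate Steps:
(88 + (l(6) - 1*(-42)))**2 = (88 + (-8 - 1*(-42)))**2 = (88 + (-8 + 42))**2 = (88 + 34)**2 = 122**2 = 14884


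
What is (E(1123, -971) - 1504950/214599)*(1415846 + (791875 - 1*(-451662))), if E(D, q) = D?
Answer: 212298302886147/71533 ≈ 2.9678e+9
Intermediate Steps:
(E(1123, -971) - 1504950/214599)*(1415846 + (791875 - 1*(-451662))) = (1123 - 1504950/214599)*(1415846 + (791875 - 1*(-451662))) = (1123 - 1504950*1/214599)*(1415846 + (791875 + 451662)) = (1123 - 501650/71533)*(1415846 + 1243537) = (79829909/71533)*2659383 = 212298302886147/71533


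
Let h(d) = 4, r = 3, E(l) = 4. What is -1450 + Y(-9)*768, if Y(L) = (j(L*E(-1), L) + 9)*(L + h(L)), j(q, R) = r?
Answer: -47530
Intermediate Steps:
j(q, R) = 3
Y(L) = 48 + 12*L (Y(L) = (3 + 9)*(L + 4) = 12*(4 + L) = 48 + 12*L)
-1450 + Y(-9)*768 = -1450 + (48 + 12*(-9))*768 = -1450 + (48 - 108)*768 = -1450 - 60*768 = -1450 - 46080 = -47530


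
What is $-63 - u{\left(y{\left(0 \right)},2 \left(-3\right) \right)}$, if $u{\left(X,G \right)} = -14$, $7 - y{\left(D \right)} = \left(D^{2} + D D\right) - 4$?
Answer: $-49$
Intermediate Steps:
$y{\left(D \right)} = 11 - 2 D^{2}$ ($y{\left(D \right)} = 7 - \left(\left(D^{2} + D D\right) - 4\right) = 7 - \left(\left(D^{2} + D^{2}\right) - 4\right) = 7 - \left(2 D^{2} - 4\right) = 7 - \left(-4 + 2 D^{2}\right) = 11 - 2 D^{2}$)
$-63 - u{\left(y{\left(0 \right)},2 \left(-3\right) \right)} = -63 - -14 = -63 + 14 = -49$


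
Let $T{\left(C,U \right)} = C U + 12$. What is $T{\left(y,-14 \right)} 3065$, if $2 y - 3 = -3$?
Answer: $36780$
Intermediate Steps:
$y = 0$ ($y = \frac{3}{2} + \frac{1}{2} \left(-3\right) = \frac{3}{2} - \frac{3}{2} = 0$)
$T{\left(C,U \right)} = 12 + C U$
$T{\left(y,-14 \right)} 3065 = \left(12 + 0 \left(-14\right)\right) 3065 = \left(12 + 0\right) 3065 = 12 \cdot 3065 = 36780$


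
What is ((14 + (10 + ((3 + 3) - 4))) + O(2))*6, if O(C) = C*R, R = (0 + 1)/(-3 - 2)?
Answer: 768/5 ≈ 153.60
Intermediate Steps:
R = -⅕ (R = 1/(-5) = 1*(-⅕) = -⅕ ≈ -0.20000)
O(C) = -C/5 (O(C) = C*(-⅕) = -C/5)
((14 + (10 + ((3 + 3) - 4))) + O(2))*6 = ((14 + (10 + ((3 + 3) - 4))) - ⅕*2)*6 = ((14 + (10 + (6 - 4))) - ⅖)*6 = ((14 + (10 + 2)) - ⅖)*6 = ((14 + 12) - ⅖)*6 = (26 - ⅖)*6 = (128/5)*6 = 768/5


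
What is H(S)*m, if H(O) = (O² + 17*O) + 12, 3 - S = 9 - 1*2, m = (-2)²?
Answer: -160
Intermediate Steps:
m = 4
S = -4 (S = 3 - (9 - 1*2) = 3 - (9 - 2) = 3 - 1*7 = 3 - 7 = -4)
H(O) = 12 + O² + 17*O
H(S)*m = (12 + (-4)² + 17*(-4))*4 = (12 + 16 - 68)*4 = -40*4 = -160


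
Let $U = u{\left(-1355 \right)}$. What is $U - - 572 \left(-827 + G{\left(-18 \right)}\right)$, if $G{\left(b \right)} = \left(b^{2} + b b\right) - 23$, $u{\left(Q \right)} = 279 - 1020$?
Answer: $-116285$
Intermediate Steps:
$u{\left(Q \right)} = -741$
$G{\left(b \right)} = -23 + 2 b^{2}$ ($G{\left(b \right)} = \left(b^{2} + b^{2}\right) - 23 = 2 b^{2} - 23 = -23 + 2 b^{2}$)
$U = -741$
$U - - 572 \left(-827 + G{\left(-18 \right)}\right) = -741 - - 572 \left(-827 - \left(23 - 2 \left(-18\right)^{2}\right)\right) = -741 - - 572 \left(-827 + \left(-23 + 2 \cdot 324\right)\right) = -741 - - 572 \left(-827 + \left(-23 + 648\right)\right) = -741 - - 572 \left(-827 + 625\right) = -741 - \left(-572\right) \left(-202\right) = -741 - 115544 = -116285$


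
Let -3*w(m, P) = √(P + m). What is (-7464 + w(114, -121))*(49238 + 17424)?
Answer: -497565168 - 66662*I*√7/3 ≈ -4.9757e+8 - 58790.0*I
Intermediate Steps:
w(m, P) = -√(P + m)/3
(-7464 + w(114, -121))*(49238 + 17424) = (-7464 - √(-121 + 114)/3)*(49238 + 17424) = (-7464 - I*√7/3)*66662 = -497565168 - 66662*I*√7/3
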